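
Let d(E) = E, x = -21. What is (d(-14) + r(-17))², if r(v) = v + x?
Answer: 2704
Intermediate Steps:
r(v) = -21 + v (r(v) = v - 21 = -21 + v)
(d(-14) + r(-17))² = (-14 + (-21 - 17))² = (-14 - 38)² = (-52)² = 2704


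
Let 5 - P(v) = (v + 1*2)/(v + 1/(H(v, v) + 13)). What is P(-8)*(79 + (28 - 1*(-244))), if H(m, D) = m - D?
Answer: 153387/103 ≈ 1489.2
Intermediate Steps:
P(v) = 5 - (2 + v)/(1/13 + v) (P(v) = 5 - (v + 1*2)/(v + 1/((v - v) + 13)) = 5 - (v + 2)/(v + 1/(0 + 13)) = 5 - (2 + v)/(v + 1/13) = 5 - (2 + v)/(1/13 + v))
P(-8)*(79 + (28 - 1*(-244))) = ((-21 + 52*(-8))/(1 + 13*(-8)))*(79 + (28 - 1*(-244))) = ((-21 - 416)/(1 - 104))*(79 + (28 + 244)) = (-437/(-103))*(79 + 272) = -1/103*(-437)*351 = (437/103)*351 = 153387/103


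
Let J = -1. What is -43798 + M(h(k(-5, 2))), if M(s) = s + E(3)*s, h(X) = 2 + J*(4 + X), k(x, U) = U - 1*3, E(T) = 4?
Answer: -43803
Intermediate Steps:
k(x, U) = -3 + U (k(x, U) = U - 3 = -3 + U)
h(X) = -2 - X (h(X) = 2 - (4 + X) = 2 + (-4 - X) = -2 - X)
M(s) = 5*s (M(s) = s + 4*s = 5*s)
-43798 + M(h(k(-5, 2))) = -43798 + 5*(-2 - (-3 + 2)) = -43798 + 5*(-2 - 1*(-1)) = -43798 + 5*(-2 + 1) = -43798 + 5*(-1) = -43798 - 5 = -43803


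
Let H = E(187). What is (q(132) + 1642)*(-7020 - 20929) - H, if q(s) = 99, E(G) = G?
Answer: -48659396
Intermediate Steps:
H = 187
(q(132) + 1642)*(-7020 - 20929) - H = (99 + 1642)*(-7020 - 20929) - 1*187 = 1741*(-27949) - 187 = -48659209 - 187 = -48659396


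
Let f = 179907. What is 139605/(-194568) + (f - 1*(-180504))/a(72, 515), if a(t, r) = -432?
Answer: -974788289/1167408 ≈ -835.00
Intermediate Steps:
139605/(-194568) + (f - 1*(-180504))/a(72, 515) = 139605/(-194568) + (179907 - 1*(-180504))/(-432) = 139605*(-1/194568) + (179907 + 180504)*(-1/432) = -46535/64856 + 360411*(-1/432) = -46535/64856 - 120137/144 = -974788289/1167408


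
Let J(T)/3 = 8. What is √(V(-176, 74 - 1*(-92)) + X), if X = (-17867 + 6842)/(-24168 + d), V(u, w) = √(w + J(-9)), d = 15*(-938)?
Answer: √(46841550 + 162460516*√190)/12746 ≈ 3.7513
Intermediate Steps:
d = -14070
J(T) = 24 (J(T) = 3*8 = 24)
V(u, w) = √(24 + w) (V(u, w) = √(w + 24) = √(24 + w))
X = 3675/12746 (X = (-17867 + 6842)/(-24168 - 14070) = -11025/(-38238) = -11025*(-1/38238) = 3675/12746 ≈ 0.28833)
√(V(-176, 74 - 1*(-92)) + X) = √(√(24 + (74 - 1*(-92))) + 3675/12746) = √(√(24 + (74 + 92)) + 3675/12746) = √(√(24 + 166) + 3675/12746) = √(√190 + 3675/12746) = √(3675/12746 + √190)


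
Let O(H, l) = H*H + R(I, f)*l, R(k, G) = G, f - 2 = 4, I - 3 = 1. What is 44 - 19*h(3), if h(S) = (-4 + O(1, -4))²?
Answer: -13807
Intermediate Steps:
I = 4 (I = 3 + 1 = 4)
f = 6 (f = 2 + 4 = 6)
O(H, l) = H² + 6*l (O(H, l) = H*H + 6*l = H² + 6*l)
h(S) = 729 (h(S) = (-4 + (1² + 6*(-4)))² = (-4 + (1 - 24))² = (-4 - 23)² = (-27)² = 729)
44 - 19*h(3) = 44 - 19*729 = 44 - 13851 = -13807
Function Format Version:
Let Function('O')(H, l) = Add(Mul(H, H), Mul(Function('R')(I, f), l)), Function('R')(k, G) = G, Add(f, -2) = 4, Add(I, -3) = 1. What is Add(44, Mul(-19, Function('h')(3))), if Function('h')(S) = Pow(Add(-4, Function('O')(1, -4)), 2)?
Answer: -13807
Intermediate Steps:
I = 4 (I = Add(3, 1) = 4)
f = 6 (f = Add(2, 4) = 6)
Function('O')(H, l) = Add(Pow(H, 2), Mul(6, l)) (Function('O')(H, l) = Add(Mul(H, H), Mul(6, l)) = Add(Pow(H, 2), Mul(6, l)))
Function('h')(S) = 729 (Function('h')(S) = Pow(Add(-4, Add(Pow(1, 2), Mul(6, -4))), 2) = Pow(Add(-4, Add(1, -24)), 2) = Pow(Add(-4, -23), 2) = Pow(-27, 2) = 729)
Add(44, Mul(-19, Function('h')(3))) = Add(44, Mul(-19, 729)) = Add(44, -13851) = -13807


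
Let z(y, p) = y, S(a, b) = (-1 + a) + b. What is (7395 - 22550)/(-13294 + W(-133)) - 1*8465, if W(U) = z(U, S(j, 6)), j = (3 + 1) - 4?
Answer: -113644400/13427 ≈ -8463.9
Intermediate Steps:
j = 0 (j = 4 - 4 = 0)
S(a, b) = -1 + a + b
W(U) = U
(7395 - 22550)/(-13294 + W(-133)) - 1*8465 = (7395 - 22550)/(-13294 - 133) - 1*8465 = -15155/(-13427) - 8465 = -15155*(-1/13427) - 8465 = 15155/13427 - 8465 = -113644400/13427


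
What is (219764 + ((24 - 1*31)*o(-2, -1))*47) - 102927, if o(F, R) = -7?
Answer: 119140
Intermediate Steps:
(219764 + ((24 - 1*31)*o(-2, -1))*47) - 102927 = (219764 + ((24 - 1*31)*(-7))*47) - 102927 = (219764 + ((24 - 31)*(-7))*47) - 102927 = (219764 - 7*(-7)*47) - 102927 = (219764 + 49*47) - 102927 = (219764 + 2303) - 102927 = 222067 - 102927 = 119140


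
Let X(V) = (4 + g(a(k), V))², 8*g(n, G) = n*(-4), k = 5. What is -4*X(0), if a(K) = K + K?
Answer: -4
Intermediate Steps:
a(K) = 2*K
g(n, G) = -n/2 (g(n, G) = (n*(-4))/8 = (-4*n)/8 = -n/2)
X(V) = 1 (X(V) = (4 - 5)² = (-1)² = 1)
-4*X(0) = -4*1 = -4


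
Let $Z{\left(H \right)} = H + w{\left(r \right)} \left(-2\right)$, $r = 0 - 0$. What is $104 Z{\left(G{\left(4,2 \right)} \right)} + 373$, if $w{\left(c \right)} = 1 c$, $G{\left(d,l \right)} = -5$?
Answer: $-147$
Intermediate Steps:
$r = 0$ ($r = 0 + 0 = 0$)
$w{\left(c \right)} = c$
$Z{\left(H \right)} = H$ ($Z{\left(H \right)} = H + 0 \left(-2\right) = H + 0 = H$)
$104 Z{\left(G{\left(4,2 \right)} \right)} + 373 = 104 \left(-5\right) + 373 = -520 + 373 = -147$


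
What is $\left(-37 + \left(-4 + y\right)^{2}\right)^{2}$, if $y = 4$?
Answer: $1369$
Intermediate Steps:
$\left(-37 + \left(-4 + y\right)^{2}\right)^{2} = \left(-37 + \left(-4 + 4\right)^{2}\right)^{2} = \left(-37 + 0^{2}\right)^{2} = \left(-37 + 0\right)^{2} = \left(-37\right)^{2} = 1369$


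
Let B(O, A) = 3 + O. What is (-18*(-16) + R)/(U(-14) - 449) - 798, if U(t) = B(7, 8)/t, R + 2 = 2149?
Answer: -2529149/3148 ≈ -803.41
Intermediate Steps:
R = 2147 (R = -2 + 2149 = 2147)
U(t) = 10/t (U(t) = (3 + 7)/t = 10/t)
(-18*(-16) + R)/(U(-14) - 449) - 798 = (-18*(-16) + 2147)/(10/(-14) - 449) - 798 = (288 + 2147)/(10*(-1/14) - 449) - 798 = 2435/(-5/7 - 449) - 798 = 2435/(-3148/7) - 798 = 2435*(-7/3148) - 798 = -17045/3148 - 798 = -2529149/3148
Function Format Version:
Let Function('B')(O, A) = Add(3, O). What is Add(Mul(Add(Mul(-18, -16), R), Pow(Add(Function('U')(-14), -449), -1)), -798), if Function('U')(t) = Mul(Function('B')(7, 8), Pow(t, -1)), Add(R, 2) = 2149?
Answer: Rational(-2529149, 3148) ≈ -803.41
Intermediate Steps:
R = 2147 (R = Add(-2, 2149) = 2147)
Function('U')(t) = Mul(10, Pow(t, -1)) (Function('U')(t) = Mul(Add(3, 7), Pow(t, -1)) = Mul(10, Pow(t, -1)))
Add(Mul(Add(Mul(-18, -16), R), Pow(Add(Function('U')(-14), -449), -1)), -798) = Add(Mul(Add(Mul(-18, -16), 2147), Pow(Add(Mul(10, Pow(-14, -1)), -449), -1)), -798) = Add(Mul(Add(288, 2147), Pow(Add(Mul(10, Rational(-1, 14)), -449), -1)), -798) = Add(Mul(2435, Pow(Add(Rational(-5, 7), -449), -1)), -798) = Add(Mul(2435, Pow(Rational(-3148, 7), -1)), -798) = Add(Mul(2435, Rational(-7, 3148)), -798) = Add(Rational(-17045, 3148), -798) = Rational(-2529149, 3148)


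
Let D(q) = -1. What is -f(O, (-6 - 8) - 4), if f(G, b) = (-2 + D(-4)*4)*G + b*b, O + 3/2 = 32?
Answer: -141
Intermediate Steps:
O = 61/2 (O = -3/2 + 32 = 61/2 ≈ 30.500)
f(G, b) = b² - 6*G (f(G, b) = (-2 - 1*4)*G + b*b = (-2 - 4)*G + b² = -6*G + b² = b² - 6*G)
-f(O, (-6 - 8) - 4) = -(((-6 - 8) - 4)² - 6*61/2) = -((-14 - 4)² - 183) = -((-18)² - 183) = -(324 - 183) = -1*141 = -141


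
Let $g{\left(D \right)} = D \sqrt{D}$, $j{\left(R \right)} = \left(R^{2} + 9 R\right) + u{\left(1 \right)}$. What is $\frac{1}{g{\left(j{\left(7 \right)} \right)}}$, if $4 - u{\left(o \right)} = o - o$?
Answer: $\frac{\sqrt{29}}{6728} \approx 0.00080041$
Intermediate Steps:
$u{\left(o \right)} = 4$ ($u{\left(o \right)} = 4 - \left(o - o\right) = 4 - 0 = 4 + 0 = 4$)
$j{\left(R \right)} = 4 + R^{2} + 9 R$ ($j{\left(R \right)} = \left(R^{2} + 9 R\right) + 4 = 4 + R^{2} + 9 R$)
$g{\left(D \right)} = D^{\frac{3}{2}}$
$\frac{1}{g{\left(j{\left(7 \right)} \right)}} = \frac{1}{\left(4 + 7^{2} + 9 \cdot 7\right)^{\frac{3}{2}}} = \frac{1}{\left(4 + 49 + 63\right)^{\frac{3}{2}}} = \frac{1}{116^{\frac{3}{2}}} = \frac{1}{232 \sqrt{29}} = \frac{\sqrt{29}}{6728}$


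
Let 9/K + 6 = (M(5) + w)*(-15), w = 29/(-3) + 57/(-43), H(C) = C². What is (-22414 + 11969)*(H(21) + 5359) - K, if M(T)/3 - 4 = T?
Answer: -641128722613/10583 ≈ -6.0581e+7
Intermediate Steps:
M(T) = 12 + 3*T
w = -1418/129 (w = 29*(-⅓) + 57*(-1/43) = -29/3 - 57/43 = -1418/129 ≈ -10.992)
K = -387/10583 (K = 9/(-6 + ((12 + 3*5) - 1418/129)*(-15)) = 9/(-6 + ((12 + 15) - 1418/129)*(-15)) = 9/(-6 + (27 - 1418/129)*(-15)) = 9/(-6 + (2065/129)*(-15)) = 9/(-6 - 10325/43) = 9/(-10583/43) = 9*(-43/10583) = -387/10583 ≈ -0.036568)
(-22414 + 11969)*(H(21) + 5359) - K = (-22414 + 11969)*(21² + 5359) - 1*(-387/10583) = -10445*(441 + 5359) + 387/10583 = -10445*5800 + 387/10583 = -60581000 + 387/10583 = -641128722613/10583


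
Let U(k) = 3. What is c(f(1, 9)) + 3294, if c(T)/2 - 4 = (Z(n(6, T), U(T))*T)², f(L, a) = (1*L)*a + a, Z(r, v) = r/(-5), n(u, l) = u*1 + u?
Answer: 175862/25 ≈ 7034.5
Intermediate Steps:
n(u, l) = 2*u (n(u, l) = u + u = 2*u)
Z(r, v) = -r/5 (Z(r, v) = r*(-⅕) = -r/5)
f(L, a) = a + L*a (f(L, a) = L*a + a = a + L*a)
c(T) = 8 + 288*T²/25 (c(T) = 8 + 2*((-2*6/5)*T)² = 8 + 2*((-⅕*12)*T)² = 8 + 2*(-12*T/5)² = 8 + 2*(144*T²/25) = 8 + 288*T²/25)
c(f(1, 9)) + 3294 = (8 + 288*(9*(1 + 1))²/25) + 3294 = (8 + 288*(9*2)²/25) + 3294 = (8 + (288/25)*18²) + 3294 = (8 + (288/25)*324) + 3294 = (8 + 93312/25) + 3294 = 93512/25 + 3294 = 175862/25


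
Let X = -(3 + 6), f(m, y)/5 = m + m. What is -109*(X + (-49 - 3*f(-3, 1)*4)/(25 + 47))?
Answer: 36733/72 ≈ 510.18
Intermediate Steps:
f(m, y) = 10*m (f(m, y) = 5*(m + m) = 5*(2*m) = 10*m)
X = -9 (X = -1*9 = -9)
-109*(X + (-49 - 3*f(-3, 1)*4)/(25 + 47)) = -109*(-9 + (-49 - 30*(-3)*4)/(25 + 47)) = -109*(-9 + (-49 - 3*(-30)*4)/72) = -109*(-9 + (-49 + 90*4)*(1/72)) = -109*(-9 + (-49 + 360)*(1/72)) = -109*(-9 + 311*(1/72)) = -109*(-9 + 311/72) = -109*(-337/72) = 36733/72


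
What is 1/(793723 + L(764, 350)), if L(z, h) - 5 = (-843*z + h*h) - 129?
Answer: 1/272047 ≈ 3.6758e-6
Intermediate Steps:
L(z, h) = -124 + h**2 - 843*z (L(z, h) = 5 + ((-843*z + h*h) - 129) = 5 + ((-843*z + h**2) - 129) = 5 + ((h**2 - 843*z) - 129) = 5 + (-129 + h**2 - 843*z) = -124 + h**2 - 843*z)
1/(793723 + L(764, 350)) = 1/(793723 + (-124 + 350**2 - 843*764)) = 1/(793723 + (-124 + 122500 - 644052)) = 1/(793723 - 521676) = 1/272047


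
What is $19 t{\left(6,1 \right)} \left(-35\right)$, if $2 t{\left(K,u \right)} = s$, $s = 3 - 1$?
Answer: $-665$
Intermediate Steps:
$s = 2$ ($s = 3 - 1 = 2$)
$t{\left(K,u \right)} = 1$ ($t{\left(K,u \right)} = \frac{1}{2} \cdot 2 = 1$)
$19 t{\left(6,1 \right)} \left(-35\right) = 19 \cdot 1 \left(-35\right) = 19 \left(-35\right) = -665$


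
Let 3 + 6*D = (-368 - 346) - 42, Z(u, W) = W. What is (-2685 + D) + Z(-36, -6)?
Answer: -5635/2 ≈ -2817.5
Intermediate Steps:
D = -253/2 (D = -½ + ((-368 - 346) - 42)/6 = -½ + (-714 - 42)/6 = -½ + (⅙)*(-756) = -½ - 126 = -253/2 ≈ -126.50)
(-2685 + D) + Z(-36, -6) = (-2685 - 253/2) - 6 = -5623/2 - 6 = -5635/2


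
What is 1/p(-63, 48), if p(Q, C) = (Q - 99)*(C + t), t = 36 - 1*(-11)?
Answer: -1/15390 ≈ -6.4977e-5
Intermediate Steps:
t = 47 (t = 36 + 11 = 47)
p(Q, C) = (-99 + Q)*(47 + C) (p(Q, C) = (Q - 99)*(C + 47) = (-99 + Q)*(47 + C))
1/p(-63, 48) = 1/(-4653 - 99*48 + 47*(-63) + 48*(-63)) = 1/(-4653 - 4752 - 2961 - 3024) = 1/(-15390) = -1/15390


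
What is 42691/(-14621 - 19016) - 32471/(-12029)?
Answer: 578696988/404619473 ≈ 1.4302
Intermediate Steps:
42691/(-14621 - 19016) - 32471/(-12029) = 42691/(-33637) - 32471*(-1/12029) = 42691*(-1/33637) + 32471/12029 = -42691/33637 + 32471/12029 = 578696988/404619473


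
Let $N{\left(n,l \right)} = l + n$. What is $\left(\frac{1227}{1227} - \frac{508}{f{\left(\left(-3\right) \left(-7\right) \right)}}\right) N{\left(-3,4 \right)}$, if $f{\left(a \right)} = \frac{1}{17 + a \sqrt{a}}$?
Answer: $-8635 - 10668 \sqrt{21} \approx -57522.0$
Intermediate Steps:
$f{\left(a \right)} = \frac{1}{17 + a^{\frac{3}{2}}}$
$\left(\frac{1227}{1227} - \frac{508}{f{\left(\left(-3\right) \left(-7\right) \right)}}\right) N{\left(-3,4 \right)} = \left(\frac{1227}{1227} - \frac{508}{\frac{1}{17 + \left(\left(-3\right) \left(-7\right)\right)^{\frac{3}{2}}}}\right) \left(4 - 3\right) = \left(1227 \cdot \frac{1}{1227} - \frac{508}{\frac{1}{17 + 21^{\frac{3}{2}}}}\right) 1 = \left(1 - \frac{508}{\frac{1}{17 + 21 \sqrt{21}}}\right) 1 = \left(1 - 508 \left(17 + 21 \sqrt{21}\right)\right) 1 = \left(1 - \left(8636 + 10668 \sqrt{21}\right)\right) 1 = \left(-8635 - 10668 \sqrt{21}\right) 1 = -8635 - 10668 \sqrt{21}$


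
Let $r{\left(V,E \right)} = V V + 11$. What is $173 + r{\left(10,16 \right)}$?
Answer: $284$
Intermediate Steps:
$r{\left(V,E \right)} = 11 + V^{2}$ ($r{\left(V,E \right)} = V^{2} + 11 = 11 + V^{2}$)
$173 + r{\left(10,16 \right)} = 173 + \left(11 + 10^{2}\right) = 173 + \left(11 + 100\right) = 173 + 111 = 284$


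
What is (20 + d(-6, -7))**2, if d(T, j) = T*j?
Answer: 3844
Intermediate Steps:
(20 + d(-6, -7))**2 = (20 - 6*(-7))**2 = (20 + 42)**2 = 62**2 = 3844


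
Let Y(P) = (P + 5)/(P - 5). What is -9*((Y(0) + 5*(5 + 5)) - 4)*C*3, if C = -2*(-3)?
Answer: -7290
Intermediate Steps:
Y(P) = (5 + P)/(-5 + P)
C = 6 (C = -1*(-6) = 6)
-9*((Y(0) + 5*(5 + 5)) - 4)*C*3 = -9*(((5 + 0)/(-5 + 0) + 5*(5 + 5)) - 4)*6*3 = -9*((5/(-5) + 5*10) - 4)*6*3 = -9*((-⅕*5 + 50) - 4)*6*3 = -9*((-1 + 50) - 4)*6*3 = -9*(49 - 4)*6*3 = -9*45*6*3 = -2430*3 = -9*810 = -7290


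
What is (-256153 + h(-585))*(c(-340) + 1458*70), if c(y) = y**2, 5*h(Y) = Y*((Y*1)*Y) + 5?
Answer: -8770931183820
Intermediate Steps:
h(Y) = 1 + Y**3/5 (h(Y) = (Y*((Y*1)*Y) + 5)/5 = (Y*(Y*Y) + 5)/5 = (Y*Y**2 + 5)/5 = (Y**3 + 5)/5 = (5 + Y**3)/5 = 1 + Y**3/5)
(-256153 + h(-585))*(c(-340) + 1458*70) = (-256153 + (1 + (1/5)*(-585)**3))*((-340)**2 + 1458*70) = (-256153 + (1 + (1/5)*(-200201625)))*(115600 + 102060) = (-256153 + (1 - 40040325))*217660 = (-256153 - 40040324)*217660 = -40296477*217660 = -8770931183820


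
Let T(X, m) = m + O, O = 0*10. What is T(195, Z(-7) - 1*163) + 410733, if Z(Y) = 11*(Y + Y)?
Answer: 410416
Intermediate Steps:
Z(Y) = 22*Y (Z(Y) = 11*(2*Y) = 22*Y)
O = 0
T(X, m) = m (T(X, m) = m + 0 = m)
T(195, Z(-7) - 1*163) + 410733 = (22*(-7) - 1*163) + 410733 = (-154 - 163) + 410733 = -317 + 410733 = 410416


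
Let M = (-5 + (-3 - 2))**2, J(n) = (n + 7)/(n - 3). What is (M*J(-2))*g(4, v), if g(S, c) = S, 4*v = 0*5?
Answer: -400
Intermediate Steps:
v = 0 (v = (0*5)/4 = (1/4)*0 = 0)
J(n) = (7 + n)/(-3 + n)
M = 100 (M = (-5 - 5)**2 = (-10)**2 = 100)
(M*J(-2))*g(4, v) = (100*((7 - 2)/(-3 - 2)))*4 = (100*(5/(-5)))*4 = (100*(-1/5*5))*4 = (100*(-1))*4 = -100*4 = -400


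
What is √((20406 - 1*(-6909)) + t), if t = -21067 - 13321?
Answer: I*√7073 ≈ 84.101*I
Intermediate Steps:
t = -34388
√((20406 - 1*(-6909)) + t) = √((20406 - 1*(-6909)) - 34388) = √((20406 + 6909) - 34388) = √(27315 - 34388) = √(-7073) = I*√7073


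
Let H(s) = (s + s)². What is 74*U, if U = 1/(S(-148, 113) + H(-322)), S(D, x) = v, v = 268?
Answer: 37/207502 ≈ 0.00017831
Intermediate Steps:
S(D, x) = 268
H(s) = 4*s² (H(s) = (2*s)² = 4*s²)
U = 1/415004 (U = 1/(268 + 4*(-322)²) = 1/(268 + 4*103684) = 1/(268 + 414736) = 1/415004 ≈ 2.4096e-6)
74*U = 74*(1/415004) = 37/207502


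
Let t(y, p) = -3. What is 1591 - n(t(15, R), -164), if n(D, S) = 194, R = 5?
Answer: 1397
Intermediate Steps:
1591 - n(t(15, R), -164) = 1591 - 1*194 = 1591 - 194 = 1397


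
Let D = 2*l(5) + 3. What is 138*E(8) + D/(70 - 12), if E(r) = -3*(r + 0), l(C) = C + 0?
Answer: -192083/58 ≈ -3311.8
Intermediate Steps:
l(C) = C
E(r) = -3*r
D = 13 (D = 2*5 + 3 = 10 + 3 = 13)
138*E(8) + D/(70 - 12) = 138*(-3*8) + 13/(70 - 12) = 138*(-24) + 13/58 = -3312 + (1/58)*13 = -3312 + 13/58 = -192083/58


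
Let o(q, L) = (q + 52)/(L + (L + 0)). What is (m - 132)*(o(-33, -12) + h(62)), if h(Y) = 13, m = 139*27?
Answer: 353651/8 ≈ 44206.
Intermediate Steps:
o(q, L) = (52 + q)/(2*L) (o(q, L) = (52 + q)/(L + L) = (52 + q)/((2*L)) = (52 + q)*(1/(2*L)) = (52 + q)/(2*L))
m = 3753
(m - 132)*(o(-33, -12) + h(62)) = (3753 - 132)*((1/2)*(52 - 33)/(-12) + 13) = 3621*((1/2)*(-1/12)*19 + 13) = 3621*(-19/24 + 13) = 3621*(293/24) = 353651/8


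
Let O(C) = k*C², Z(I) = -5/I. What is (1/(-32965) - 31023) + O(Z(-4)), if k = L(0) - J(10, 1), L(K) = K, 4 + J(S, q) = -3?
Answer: -16357002261/527440 ≈ -31012.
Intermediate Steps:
J(S, q) = -7 (J(S, q) = -4 - 3 = -7)
k = 7 (k = 0 - 1*(-7) = 0 + 7 = 7)
O(C) = 7*C²
(1/(-32965) - 31023) + O(Z(-4)) = (1/(-32965) - 31023) + 7*(-5/(-4))² = (-1/32965 - 31023) + 7*(-5*(-¼))² = -1022673196/32965 + 7*(5/4)² = -1022673196/32965 + 7*(25/16) = -1022673196/32965 + 175/16 = -16357002261/527440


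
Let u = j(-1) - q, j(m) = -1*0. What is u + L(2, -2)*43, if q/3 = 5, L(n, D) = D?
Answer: -101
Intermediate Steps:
j(m) = 0
q = 15 (q = 3*5 = 15)
u = -15 (u = 0 - 1*15 = 0 - 15 = -15)
u + L(2, -2)*43 = -15 - 2*43 = -15 - 86 = -101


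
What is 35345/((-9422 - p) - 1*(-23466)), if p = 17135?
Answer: -35345/3091 ≈ -11.435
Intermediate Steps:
35345/((-9422 - p) - 1*(-23466)) = 35345/((-9422 - 1*17135) - 1*(-23466)) = 35345/((-9422 - 17135) + 23466) = 35345/(-26557 + 23466) = 35345/(-3091) = 35345*(-1/3091) = -35345/3091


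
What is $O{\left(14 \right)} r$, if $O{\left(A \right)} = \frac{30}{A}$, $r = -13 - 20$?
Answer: $- \frac{495}{7} \approx -70.714$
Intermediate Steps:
$r = -33$
$O{\left(14 \right)} r = \frac{30}{14} \left(-33\right) = 30 \cdot \frac{1}{14} \left(-33\right) = \frac{15}{7} \left(-33\right) = - \frac{495}{7}$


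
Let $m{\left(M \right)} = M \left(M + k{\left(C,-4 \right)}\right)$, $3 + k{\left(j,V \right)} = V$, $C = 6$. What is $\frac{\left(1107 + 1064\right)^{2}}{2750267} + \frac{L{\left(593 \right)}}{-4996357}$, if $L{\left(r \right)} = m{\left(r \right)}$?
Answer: $\frac{1737947875467}{1057024290563} \approx 1.6442$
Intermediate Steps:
$k{\left(j,V \right)} = -3 + V$
$m{\left(M \right)} = M \left(-7 + M\right)$ ($m{\left(M \right)} = M \left(M - 7\right) = M \left(-7 + M\right)$)
$L{\left(r \right)} = r \left(-7 + r\right)$
$\frac{\left(1107 + 1064\right)^{2}}{2750267} + \frac{L{\left(593 \right)}}{-4996357} = \frac{\left(1107 + 1064\right)^{2}}{2750267} + \frac{593 \left(-7 + 593\right)}{-4996357} = 2171^{2} \cdot \frac{1}{2750267} + 593 \cdot 586 \left(- \frac{1}{4996357}\right) = 4713241 \cdot \frac{1}{2750267} + 347498 \left(- \frac{1}{4996357}\right) = \frac{362557}{211559} - \frac{347498}{4996357} = \frac{1737947875467}{1057024290563}$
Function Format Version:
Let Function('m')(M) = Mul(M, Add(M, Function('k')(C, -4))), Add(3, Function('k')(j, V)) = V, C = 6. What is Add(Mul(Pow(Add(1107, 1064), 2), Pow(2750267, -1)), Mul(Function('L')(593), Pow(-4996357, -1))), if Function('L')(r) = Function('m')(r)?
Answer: Rational(1737947875467, 1057024290563) ≈ 1.6442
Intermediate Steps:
Function('k')(j, V) = Add(-3, V)
Function('m')(M) = Mul(M, Add(-7, M)) (Function('m')(M) = Mul(M, Add(M, Add(-3, -4))) = Mul(M, Add(M, -7)) = Mul(M, Add(-7, M)))
Function('L')(r) = Mul(r, Add(-7, r))
Add(Mul(Pow(Add(1107, 1064), 2), Pow(2750267, -1)), Mul(Function('L')(593), Pow(-4996357, -1))) = Add(Mul(Pow(Add(1107, 1064), 2), Pow(2750267, -1)), Mul(Mul(593, Add(-7, 593)), Pow(-4996357, -1))) = Add(Mul(Pow(2171, 2), Rational(1, 2750267)), Mul(Mul(593, 586), Rational(-1, 4996357))) = Add(Mul(4713241, Rational(1, 2750267)), Mul(347498, Rational(-1, 4996357))) = Add(Rational(362557, 211559), Rational(-347498, 4996357)) = Rational(1737947875467, 1057024290563)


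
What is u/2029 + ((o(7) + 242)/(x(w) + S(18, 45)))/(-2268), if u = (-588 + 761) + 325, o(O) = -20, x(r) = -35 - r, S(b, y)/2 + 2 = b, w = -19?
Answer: 2936831/12271392 ≈ 0.23932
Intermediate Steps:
S(b, y) = -4 + 2*b
u = 498 (u = 173 + 325 = 498)
u/2029 + ((o(7) + 242)/(x(w) + S(18, 45)))/(-2268) = 498/2029 + ((-20 + 242)/((-35 - 1*(-19)) + (-4 + 2*18)))/(-2268) = 498*(1/2029) + (222/((-35 + 19) + (-4 + 36)))*(-1/2268) = 498/2029 + (222/(-16 + 32))*(-1/2268) = 498/2029 + (222/16)*(-1/2268) = 498/2029 + (222*(1/16))*(-1/2268) = 498/2029 + (111/8)*(-1/2268) = 498/2029 - 37/6048 = 2936831/12271392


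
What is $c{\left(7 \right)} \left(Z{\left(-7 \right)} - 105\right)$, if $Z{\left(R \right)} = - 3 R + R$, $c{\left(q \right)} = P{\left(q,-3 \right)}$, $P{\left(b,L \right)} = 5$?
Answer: $-455$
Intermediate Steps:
$c{\left(q \right)} = 5$
$Z{\left(R \right)} = - 2 R$
$c{\left(7 \right)} \left(Z{\left(-7 \right)} - 105\right) = 5 \left(\left(-2\right) \left(-7\right) - 105\right) = 5 \left(14 - 105\right) = 5 \left(-91\right) = -455$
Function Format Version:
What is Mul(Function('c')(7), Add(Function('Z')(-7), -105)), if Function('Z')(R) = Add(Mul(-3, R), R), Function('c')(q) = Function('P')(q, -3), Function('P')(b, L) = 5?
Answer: -455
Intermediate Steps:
Function('c')(q) = 5
Function('Z')(R) = Mul(-2, R)
Mul(Function('c')(7), Add(Function('Z')(-7), -105)) = Mul(5, Add(Mul(-2, -7), -105)) = Mul(5, Add(14, -105)) = Mul(5, -91) = -455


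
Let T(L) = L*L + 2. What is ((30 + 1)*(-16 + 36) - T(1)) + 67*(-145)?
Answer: -9098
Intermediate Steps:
T(L) = 2 + L² (T(L) = L² + 2 = 2 + L²)
((30 + 1)*(-16 + 36) - T(1)) + 67*(-145) = ((30 + 1)*(-16 + 36) - (2 + 1²)) + 67*(-145) = (31*20 - (2 + 1)) - 9715 = (620 - 1*3) - 9715 = (620 - 3) - 9715 = 617 - 9715 = -9098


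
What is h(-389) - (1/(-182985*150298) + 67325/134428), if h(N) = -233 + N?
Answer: -1150716566041510651/1848538216329420 ≈ -622.50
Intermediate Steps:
h(-389) - (1/(-182985*150298) + 67325/134428) = (-233 - 389) - (1/(-182985*150298) + 67325/134428) = -622 - (-1/182985*1/150298 + 67325*(1/134428)) = -622 - (-1/27502279530 + 67325/134428) = -622 - 1*925795484611411/1848538216329420 = -622 - 925795484611411/1848538216329420 = -1150716566041510651/1848538216329420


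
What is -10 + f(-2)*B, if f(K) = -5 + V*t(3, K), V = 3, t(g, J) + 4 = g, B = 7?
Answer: -66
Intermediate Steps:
t(g, J) = -4 + g
f(K) = -8 (f(K) = -5 + 3*(-4 + 3) = -5 + 3*(-1) = -5 - 3 = -8)
-10 + f(-2)*B = -10 - 8*7 = -10 - 56 = -66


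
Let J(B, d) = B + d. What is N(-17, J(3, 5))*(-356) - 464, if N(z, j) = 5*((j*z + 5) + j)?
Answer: 218476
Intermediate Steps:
N(z, j) = 25 + 5*j + 5*j*z (N(z, j) = 5*((5 + j*z) + j) = 5*(5 + j + j*z) = 25 + 5*j + 5*j*z)
N(-17, J(3, 5))*(-356) - 464 = (25 + 5*(3 + 5) + 5*(3 + 5)*(-17))*(-356) - 464 = (25 + 5*8 + 5*8*(-17))*(-356) - 464 = (25 + 40 - 680)*(-356) - 464 = -615*(-356) - 464 = 218940 - 464 = 218476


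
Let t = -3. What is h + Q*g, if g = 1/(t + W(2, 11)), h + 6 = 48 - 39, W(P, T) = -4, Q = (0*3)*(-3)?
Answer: 3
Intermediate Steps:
Q = 0 (Q = 0*(-3) = 0)
h = 3 (h = -6 + (48 - 39) = -6 + 9 = 3)
g = -⅐ (g = 1/(-3 - 4) = 1/(-7) = -⅐ ≈ -0.14286)
h + Q*g = 3 + 0*(-⅐) = 3 + 0 = 3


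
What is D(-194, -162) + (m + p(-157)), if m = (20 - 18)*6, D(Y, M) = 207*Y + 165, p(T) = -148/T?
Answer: -6276869/157 ≈ -39980.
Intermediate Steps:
D(Y, M) = 165 + 207*Y
m = 12 (m = 2*6 = 12)
D(-194, -162) + (m + p(-157)) = (165 + 207*(-194)) + (12 - 148/(-157)) = (165 - 40158) + (12 - 148*(-1/157)) = -39993 + (12 + 148/157) = -39993 + 2032/157 = -6276869/157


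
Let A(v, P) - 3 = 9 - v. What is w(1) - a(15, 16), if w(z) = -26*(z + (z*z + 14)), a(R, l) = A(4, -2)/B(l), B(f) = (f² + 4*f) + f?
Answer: -17473/42 ≈ -416.02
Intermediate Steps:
B(f) = f² + 5*f
A(v, P) = 12 - v (A(v, P) = 3 + (9 - v) = 12 - v)
a(R, l) = 8/(l*(5 + l)) (a(R, l) = (12 - 1*4)/((l*(5 + l))) = (12 - 4)*(1/(l*(5 + l))) = 8*(1/(l*(5 + l))) = 8/(l*(5 + l)))
w(z) = -364 - 26*z - 26*z² (w(z) = -26*(z + (z² + 14)) = -26*(z + (14 + z²)) = -26*(14 + z + z²) = -364 - 26*z - 26*z²)
w(1) - a(15, 16) = (-364 - 26*1 - 26*1²) - 8/(16*(5 + 16)) = (-364 - 26 - 26*1) - 8/(16*21) = (-364 - 26 - 26) - 8/(16*21) = -416 - 1*1/42 = -416 - 1/42 = -17473/42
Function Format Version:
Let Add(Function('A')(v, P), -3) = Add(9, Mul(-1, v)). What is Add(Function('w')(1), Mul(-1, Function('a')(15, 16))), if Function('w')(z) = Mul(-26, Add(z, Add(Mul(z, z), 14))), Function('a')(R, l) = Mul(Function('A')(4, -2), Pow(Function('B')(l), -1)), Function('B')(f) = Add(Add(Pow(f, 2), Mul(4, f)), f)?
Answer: Rational(-17473, 42) ≈ -416.02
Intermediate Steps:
Function('B')(f) = Add(Pow(f, 2), Mul(5, f))
Function('A')(v, P) = Add(12, Mul(-1, v)) (Function('A')(v, P) = Add(3, Add(9, Mul(-1, v))) = Add(12, Mul(-1, v)))
Function('a')(R, l) = Mul(8, Pow(l, -1), Pow(Add(5, l), -1)) (Function('a')(R, l) = Mul(Add(12, Mul(-1, 4)), Pow(Mul(l, Add(5, l)), -1)) = Mul(Add(12, -4), Mul(Pow(l, -1), Pow(Add(5, l), -1))) = Mul(8, Mul(Pow(l, -1), Pow(Add(5, l), -1))) = Mul(8, Pow(l, -1), Pow(Add(5, l), -1)))
Function('w')(z) = Add(-364, Mul(-26, z), Mul(-26, Pow(z, 2))) (Function('w')(z) = Mul(-26, Add(z, Add(Pow(z, 2), 14))) = Mul(-26, Add(z, Add(14, Pow(z, 2)))) = Mul(-26, Add(14, z, Pow(z, 2))) = Add(-364, Mul(-26, z), Mul(-26, Pow(z, 2))))
Add(Function('w')(1), Mul(-1, Function('a')(15, 16))) = Add(Add(-364, Mul(-26, 1), Mul(-26, Pow(1, 2))), Mul(-1, Mul(8, Pow(16, -1), Pow(Add(5, 16), -1)))) = Add(Add(-364, -26, Mul(-26, 1)), Mul(-1, Mul(8, Rational(1, 16), Pow(21, -1)))) = Add(Add(-364, -26, -26), Mul(-1, Mul(8, Rational(1, 16), Rational(1, 21)))) = Add(-416, Mul(-1, Rational(1, 42))) = Add(-416, Rational(-1, 42)) = Rational(-17473, 42)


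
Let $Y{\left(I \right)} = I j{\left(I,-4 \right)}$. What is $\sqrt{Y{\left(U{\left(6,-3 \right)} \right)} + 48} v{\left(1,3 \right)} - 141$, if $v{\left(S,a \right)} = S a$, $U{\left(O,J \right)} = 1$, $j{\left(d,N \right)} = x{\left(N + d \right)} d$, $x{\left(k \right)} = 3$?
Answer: $-141 + 3 \sqrt{51} \approx -119.58$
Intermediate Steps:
$j{\left(d,N \right)} = 3 d$
$Y{\left(I \right)} = 3 I^{2}$ ($Y{\left(I \right)} = I 3 I = 3 I^{2}$)
$\sqrt{Y{\left(U{\left(6,-3 \right)} \right)} + 48} v{\left(1,3 \right)} - 141 = \sqrt{3 \cdot 1^{2} + 48} \cdot 1 \cdot 3 - 141 = \sqrt{3 \cdot 1 + 48} \cdot 3 - 141 = \sqrt{3 + 48} \cdot 3 - 141 = \sqrt{51} \cdot 3 - 141 = 3 \sqrt{51} - 141 = -141 + 3 \sqrt{51}$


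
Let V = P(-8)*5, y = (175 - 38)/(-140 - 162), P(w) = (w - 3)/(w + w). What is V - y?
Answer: 9401/2416 ≈ 3.8911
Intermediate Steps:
P(w) = (-3 + w)/(2*w) (P(w) = (-3 + w)/((2*w)) = (-3 + w)*(1/(2*w)) = (-3 + w)/(2*w))
y = -137/302 (y = 137/(-302) = 137*(-1/302) = -137/302 ≈ -0.45364)
V = 55/16 (V = ((½)*(-3 - 8)/(-8))*5 = ((½)*(-⅛)*(-11))*5 = (11/16)*5 = 55/16 ≈ 3.4375)
V - y = 55/16 - 1*(-137/302) = 55/16 + 137/302 = 9401/2416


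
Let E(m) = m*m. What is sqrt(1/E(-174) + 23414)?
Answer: 7*sqrt(14466985)/174 ≈ 153.02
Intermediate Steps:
E(m) = m**2
sqrt(1/E(-174) + 23414) = sqrt(1/((-174)**2) + 23414) = sqrt(1/30276 + 23414) = sqrt(708882265/30276) = 7*sqrt(14466985)/174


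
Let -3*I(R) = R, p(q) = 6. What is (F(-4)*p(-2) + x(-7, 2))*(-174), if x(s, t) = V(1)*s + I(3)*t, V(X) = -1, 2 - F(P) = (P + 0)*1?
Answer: -7134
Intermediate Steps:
F(P) = 2 - P (F(P) = 2 - (P + 0) = 2 - P)
I(R) = -R/3
x(s, t) = -s - t (x(s, t) = -s + (-⅓*3)*t = -s - t)
(F(-4)*p(-2) + x(-7, 2))*(-174) = ((2 - 1*(-4))*6 + (-1*(-7) - 1*2))*(-174) = ((2 + 4)*6 + (7 - 2))*(-174) = (6*6 + 5)*(-174) = (36 + 5)*(-174) = 41*(-174) = -7134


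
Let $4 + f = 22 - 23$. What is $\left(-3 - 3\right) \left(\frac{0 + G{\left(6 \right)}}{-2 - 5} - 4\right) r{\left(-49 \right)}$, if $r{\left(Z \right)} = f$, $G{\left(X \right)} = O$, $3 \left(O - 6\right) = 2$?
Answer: $- \frac{1040}{7} \approx -148.57$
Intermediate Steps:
$O = \frac{20}{3}$ ($O = 6 + \frac{1}{3} \cdot 2 = 6 + \frac{2}{3} = \frac{20}{3} \approx 6.6667$)
$G{\left(X \right)} = \frac{20}{3}$
$f = -5$ ($f = -4 + \left(22 - 23\right) = -4 - 1 = -5$)
$r{\left(Z \right)} = -5$
$\left(-3 - 3\right) \left(\frac{0 + G{\left(6 \right)}}{-2 - 5} - 4\right) r{\left(-49 \right)} = \left(-3 - 3\right) \left(\frac{0 + \frac{20}{3}}{-2 - 5} - 4\right) \left(-5\right) = - 6 \left(\frac{20}{3 \left(-7\right)} - 4\right) \left(-5\right) = - 6 \left(\frac{20}{3} \left(- \frac{1}{7}\right) - 4\right) \left(-5\right) = - 6 \left(- \frac{20}{21} - 4\right) \left(-5\right) = \left(-6\right) \left(- \frac{104}{21}\right) \left(-5\right) = \frac{208}{7} \left(-5\right) = - \frac{1040}{7}$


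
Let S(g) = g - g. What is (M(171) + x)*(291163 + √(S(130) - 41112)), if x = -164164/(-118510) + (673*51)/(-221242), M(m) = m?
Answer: 93916038701016701/1872813530 + 967664559381*I*√1142/936406765 ≈ 5.0147e+7 + 34922.0*I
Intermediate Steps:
x = 2303739497/1872813530 (x = -164164*(-1/118510) + 34323*(-1/221242) = 11726/8465 - 34323/221242 = 2303739497/1872813530 ≈ 1.2301)
S(g) = 0
(M(171) + x)*(291163 + √(S(130) - 41112)) = (171 + 2303739497/1872813530)*(291163 + √(0 - 41112)) = 322554853127*(291163 + √(-41112))/1872813530 = 322554853127*(291163 + 6*I*√1142)/1872813530 = 93916038701016701/1872813530 + 967664559381*I*√1142/936406765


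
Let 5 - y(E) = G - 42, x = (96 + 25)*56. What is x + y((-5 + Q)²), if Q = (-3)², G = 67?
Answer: 6756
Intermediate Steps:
Q = 9
x = 6776 (x = 121*56 = 6776)
y(E) = -20 (y(E) = 5 - (67 - 42) = 5 - 1*25 = 5 - 25 = -20)
x + y((-5 + Q)²) = 6776 - 20 = 6756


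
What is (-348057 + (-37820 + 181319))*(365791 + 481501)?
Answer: -173320356936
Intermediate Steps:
(-348057 + (-37820 + 181319))*(365791 + 481501) = (-348057 + 143499)*847292 = -204558*847292 = -173320356936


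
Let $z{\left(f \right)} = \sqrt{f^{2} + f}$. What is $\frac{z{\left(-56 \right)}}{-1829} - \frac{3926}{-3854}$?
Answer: $\frac{1963}{1927} - \frac{2 \sqrt{770}}{1829} \approx 0.98834$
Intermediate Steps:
$z{\left(f \right)} = \sqrt{f + f^{2}}$
$\frac{z{\left(-56 \right)}}{-1829} - \frac{3926}{-3854} = \frac{\sqrt{- 56 \left(1 - 56\right)}}{-1829} - \frac{3926}{-3854} = \sqrt{\left(-56\right) \left(-55\right)} \left(- \frac{1}{1829}\right) - - \frac{1963}{1927} = \sqrt{3080} \left(- \frac{1}{1829}\right) + \frac{1963}{1927} = 2 \sqrt{770} \left(- \frac{1}{1829}\right) + \frac{1963}{1927} = - \frac{2 \sqrt{770}}{1829} + \frac{1963}{1927} = \frac{1963}{1927} - \frac{2 \sqrt{770}}{1829}$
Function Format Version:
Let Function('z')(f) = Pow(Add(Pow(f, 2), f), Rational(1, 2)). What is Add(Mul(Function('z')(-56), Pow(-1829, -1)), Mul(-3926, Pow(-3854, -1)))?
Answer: Add(Rational(1963, 1927), Mul(Rational(-2, 1829), Pow(770, Rational(1, 2)))) ≈ 0.98834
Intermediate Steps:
Function('z')(f) = Pow(Add(f, Pow(f, 2)), Rational(1, 2))
Add(Mul(Function('z')(-56), Pow(-1829, -1)), Mul(-3926, Pow(-3854, -1))) = Add(Mul(Pow(Mul(-56, Add(1, -56)), Rational(1, 2)), Pow(-1829, -1)), Mul(-3926, Pow(-3854, -1))) = Add(Mul(Pow(Mul(-56, -55), Rational(1, 2)), Rational(-1, 1829)), Mul(-3926, Rational(-1, 3854))) = Add(Mul(Pow(3080, Rational(1, 2)), Rational(-1, 1829)), Rational(1963, 1927)) = Add(Mul(Mul(2, Pow(770, Rational(1, 2))), Rational(-1, 1829)), Rational(1963, 1927)) = Add(Mul(Rational(-2, 1829), Pow(770, Rational(1, 2))), Rational(1963, 1927)) = Add(Rational(1963, 1927), Mul(Rational(-2, 1829), Pow(770, Rational(1, 2))))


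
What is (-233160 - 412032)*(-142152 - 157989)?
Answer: 193648572072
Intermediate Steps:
(-233160 - 412032)*(-142152 - 157989) = -645192*(-300141) = 193648572072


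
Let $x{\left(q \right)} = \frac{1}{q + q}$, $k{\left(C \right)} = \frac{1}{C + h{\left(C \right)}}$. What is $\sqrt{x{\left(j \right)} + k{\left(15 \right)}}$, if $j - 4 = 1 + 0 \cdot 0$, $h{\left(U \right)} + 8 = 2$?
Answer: $\frac{\sqrt{190}}{30} \approx 0.45947$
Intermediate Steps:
$h{\left(U \right)} = -6$ ($h{\left(U \right)} = -8 + 2 = -6$)
$j = 5$ ($j = 4 + \left(1 + 0 \cdot 0\right) = 4 + \left(1 + 0\right) = 4 + 1 = 5$)
$k{\left(C \right)} = \frac{1}{-6 + C}$ ($k{\left(C \right)} = \frac{1}{C - 6} = \frac{1}{-6 + C}$)
$x{\left(q \right)} = \frac{1}{2 q}$
$\sqrt{x{\left(j \right)} + k{\left(15 \right)}} = \sqrt{\frac{1}{2 \cdot 5} + \frac{1}{-6 + 15}} = \sqrt{\frac{1}{2} \cdot \frac{1}{5} + \frac{1}{9}} = \sqrt{\frac{1}{10} + \frac{1}{9}} = \sqrt{\frac{19}{90}} = \frac{\sqrt{190}}{30}$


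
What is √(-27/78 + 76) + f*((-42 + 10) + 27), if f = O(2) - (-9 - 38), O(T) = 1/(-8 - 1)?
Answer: -2110/9 + √51142/26 ≈ -225.75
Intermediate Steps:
O(T) = -⅑ (O(T) = 1/(-9) = -⅑)
f = 422/9 (f = -⅑ - (-9 - 38) = -⅑ - 1*(-47) = -⅑ + 47 = 422/9 ≈ 46.889)
√(-27/78 + 76) + f*((-42 + 10) + 27) = √(-27/78 + 76) + 422*((-42 + 10) + 27)/9 = √(-27*1/78 + 76) + 422*(-32 + 27)/9 = √(-9/26 + 76) + (422/9)*(-5) = √(1967/26) - 2110/9 = √51142/26 - 2110/9 = -2110/9 + √51142/26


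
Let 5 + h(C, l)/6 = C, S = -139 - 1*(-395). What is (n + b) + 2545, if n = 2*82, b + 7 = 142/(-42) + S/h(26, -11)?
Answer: 170141/63 ≈ 2700.7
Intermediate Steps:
S = 256 (S = -139 + 395 = 256)
h(C, l) = -30 + 6*C
b = -526/63 (b = -7 + (142/(-42) + 256/(-30 + 6*26)) = -7 + (142*(-1/42) + 256/(-30 + 156)) = -7 + (-71/21 + 256/126) = -7 + (-71/21 + 256*(1/126)) = -7 + (-71/21 + 128/63) = -7 - 85/63 = -526/63 ≈ -8.3492)
n = 164
(n + b) + 2545 = (164 - 526/63) + 2545 = 9806/63 + 2545 = 170141/63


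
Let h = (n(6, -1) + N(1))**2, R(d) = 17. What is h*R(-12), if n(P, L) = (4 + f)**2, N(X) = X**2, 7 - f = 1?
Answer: 173417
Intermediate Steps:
f = 6 (f = 7 - 1*1 = 7 - 1 = 6)
n(P, L) = 100 (n(P, L) = (4 + 6)**2 = 10**2 = 100)
h = 10201 (h = (100 + 1**2)**2 = (100 + 1)**2 = 101**2 = 10201)
h*R(-12) = 10201*17 = 173417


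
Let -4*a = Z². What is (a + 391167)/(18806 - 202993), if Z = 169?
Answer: -1536107/736748 ≈ -2.0850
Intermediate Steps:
a = -28561/4 (a = -¼*169² = -¼*28561 = -28561/4 ≈ -7140.3)
(a + 391167)/(18806 - 202993) = (-28561/4 + 391167)/(18806 - 202993) = (1536107/4)/(-184187) = (1536107/4)*(-1/184187) = -1536107/736748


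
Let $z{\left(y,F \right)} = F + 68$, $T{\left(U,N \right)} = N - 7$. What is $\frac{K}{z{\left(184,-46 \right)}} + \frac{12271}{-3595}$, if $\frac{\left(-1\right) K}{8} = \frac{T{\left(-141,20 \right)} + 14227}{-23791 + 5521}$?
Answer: $- \frac{226133167}{72248715} \approx -3.1299$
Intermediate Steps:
$T{\left(U,N \right)} = -7 + N$
$z{\left(y,F \right)} = 68 + F$
$K = \frac{11392}{1827}$ ($K = - 8 \frac{\left(-7 + 20\right) + 14227}{-23791 + 5521} = - 8 \frac{13 + 14227}{-18270} = - 8 \cdot 14240 \left(- \frac{1}{18270}\right) = \left(-8\right) \left(- \frac{1424}{1827}\right) = \frac{11392}{1827} \approx 6.2354$)
$\frac{K}{z{\left(184,-46 \right)}} + \frac{12271}{-3595} = \frac{11392}{1827 \left(68 - 46\right)} + \frac{12271}{-3595} = \frac{11392}{1827 \cdot 22} + 12271 \left(- \frac{1}{3595}\right) = \frac{11392}{1827} \cdot \frac{1}{22} - \frac{12271}{3595} = \frac{5696}{20097} - \frac{12271}{3595} = - \frac{226133167}{72248715}$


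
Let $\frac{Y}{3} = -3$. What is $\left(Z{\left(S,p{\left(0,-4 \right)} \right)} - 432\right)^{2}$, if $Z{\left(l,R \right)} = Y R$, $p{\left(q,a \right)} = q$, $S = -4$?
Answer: $186624$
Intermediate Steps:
$Y = -9$ ($Y = 3 \left(-3\right) = -9$)
$Z{\left(l,R \right)} = - 9 R$
$\left(Z{\left(S,p{\left(0,-4 \right)} \right)} - 432\right)^{2} = \left(\left(-9\right) 0 - 432\right)^{2} = \left(0 - 432\right)^{2} = \left(-432\right)^{2} = 186624$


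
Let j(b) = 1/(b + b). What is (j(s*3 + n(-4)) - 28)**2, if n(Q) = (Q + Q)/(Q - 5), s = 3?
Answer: 24750625/31684 ≈ 781.17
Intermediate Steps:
n(Q) = 2*Q/(-5 + Q) (n(Q) = (2*Q)/(-5 + Q) = 2*Q/(-5 + Q))
j(b) = 1/(2*b)
(j(s*3 + n(-4)) - 28)**2 = (1/(2*(3*3 + 2*(-4)/(-5 - 4))) - 28)**2 = (1/(2*(9 + 2*(-4)/(-9))) - 28)**2 = (1/(2*(9 + 2*(-4)*(-1/9))) - 28)**2 = (1/(2*(9 + 8/9)) - 28)**2 = (1/(2*(89/9)) - 28)**2 = ((1/2)*(9/89) - 28)**2 = (9/178 - 28)**2 = (-4975/178)**2 = 24750625/31684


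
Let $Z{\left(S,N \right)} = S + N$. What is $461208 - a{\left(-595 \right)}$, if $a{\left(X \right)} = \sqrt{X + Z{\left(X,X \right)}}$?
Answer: $461208 - i \sqrt{1785} \approx 4.6121 \cdot 10^{5} - 42.249 i$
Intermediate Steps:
$Z{\left(S,N \right)} = N + S$
$a{\left(X \right)} = \sqrt{3} \sqrt{X}$ ($a{\left(X \right)} = \sqrt{X + \left(X + X\right)} = \sqrt{X + 2 X} = \sqrt{3 X} = \sqrt{3} \sqrt{X}$)
$461208 - a{\left(-595 \right)} = 461208 - \sqrt{3} \sqrt{-595} = 461208 - \sqrt{3} i \sqrt{595} = 461208 - i \sqrt{1785}$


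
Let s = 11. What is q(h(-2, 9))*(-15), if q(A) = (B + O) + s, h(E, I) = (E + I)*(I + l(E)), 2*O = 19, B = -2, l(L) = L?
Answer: -555/2 ≈ -277.50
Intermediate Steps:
O = 19/2 (O = (1/2)*19 = 19/2 ≈ 9.5000)
h(E, I) = (E + I)**2 (h(E, I) = (E + I)*(I + E) = (E + I)*(E + I) = (E + I)**2)
q(A) = 37/2 (q(A) = (-2 + 19/2) + 11 = 15/2 + 11 = 37/2)
q(h(-2, 9))*(-15) = (37/2)*(-15) = -555/2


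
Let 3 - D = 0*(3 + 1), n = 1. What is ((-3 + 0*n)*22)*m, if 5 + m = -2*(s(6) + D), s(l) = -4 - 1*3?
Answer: -198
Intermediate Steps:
D = 3 (D = 3 - 0*(3 + 1) = 3 - 0*4 = 3 - 1*0 = 3 + 0 = 3)
s(l) = -7 (s(l) = -4 - 3 = -7)
m = 3 (m = -5 - 2*(-7 + 3) = -5 - 2*(-4) = -5 + 8 = 3)
((-3 + 0*n)*22)*m = ((-3 + 0*1)*22)*3 = ((-3 + 0)*22)*3 = -3*22*3 = -66*3 = -198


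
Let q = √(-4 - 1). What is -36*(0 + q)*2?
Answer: -72*I*√5 ≈ -161.0*I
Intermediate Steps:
q = I*√5 (q = √(-5) = I*√5 ≈ 2.2361*I)
-36*(0 + q)*2 = -36*(0 + I*√5)*2 = -36*I*√5*2 = -72*I*√5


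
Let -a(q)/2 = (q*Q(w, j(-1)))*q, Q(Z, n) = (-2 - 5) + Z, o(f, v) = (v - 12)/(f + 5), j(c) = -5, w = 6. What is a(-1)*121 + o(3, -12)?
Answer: 239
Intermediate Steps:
o(f, v) = (-12 + v)/(5 + f)
Q(Z, n) = -7 + Z
a(q) = 2*q**2 (a(q) = -2*q*(-7 + 6)*q = -2*q*(-1)*q = -2*(-q)*q = -(-2)*q**2 = 2*q**2)
a(-1)*121 + o(3, -12) = (2*(-1)**2)*121 + (-12 - 12)/(5 + 3) = (2*1)*121 - 24/8 = 2*121 + (1/8)*(-24) = 242 - 3 = 239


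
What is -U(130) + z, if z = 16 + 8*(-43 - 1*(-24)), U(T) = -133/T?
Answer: -17547/130 ≈ -134.98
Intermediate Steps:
z = -136 (z = 16 + 8*(-43 + 24) = 16 + 8*(-19) = 16 - 152 = -136)
-U(130) + z = -(-133)/130 - 136 = -1*(-133/130) - 136 = 133/130 - 136 = -17547/130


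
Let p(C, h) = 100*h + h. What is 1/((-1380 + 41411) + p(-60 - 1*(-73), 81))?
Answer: 1/48212 ≈ 2.0742e-5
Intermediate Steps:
p(C, h) = 101*h
1/((-1380 + 41411) + p(-60 - 1*(-73), 81)) = 1/((-1380 + 41411) + 101*81) = 1/(40031 + 8181) = 1/48212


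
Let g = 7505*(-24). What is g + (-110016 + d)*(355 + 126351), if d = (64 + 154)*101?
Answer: -11150054708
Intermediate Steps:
d = 22018 (d = 218*101 = 22018)
g = -180120
g + (-110016 + d)*(355 + 126351) = -180120 + (-110016 + 22018)*(355 + 126351) = -180120 - 87998*126706 = -180120 - 11149874588 = -11150054708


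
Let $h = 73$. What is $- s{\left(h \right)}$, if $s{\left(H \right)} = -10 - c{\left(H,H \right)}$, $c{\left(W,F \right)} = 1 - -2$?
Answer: $13$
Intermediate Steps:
$c{\left(W,F \right)} = 3$ ($c{\left(W,F \right)} = 1 + 2 = 3$)
$s{\left(H \right)} = -13$ ($s{\left(H \right)} = -10 - 3 = -13$)
$- s{\left(h \right)} = \left(-1\right) \left(-13\right) = 13$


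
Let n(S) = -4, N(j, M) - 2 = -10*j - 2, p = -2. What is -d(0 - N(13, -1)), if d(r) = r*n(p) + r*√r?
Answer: 520 - 130*√130 ≈ -962.23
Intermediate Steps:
N(j, M) = -10*j (N(j, M) = 2 + (-10*j - 2) = 2 + (-2 - 10*j) = -10*j)
d(r) = r^(3/2) - 4*r (d(r) = r*(-4) + r*√r = -4*r + r^(3/2) = r^(3/2) - 4*r)
-d(0 - N(13, -1)) = -((0 - (-10)*13)^(3/2) - 4*(0 - (-10)*13)) = -((0 - 1*(-130))^(3/2) - 4*(0 - 1*(-130))) = -((0 + 130)^(3/2) - 4*(0 + 130)) = -(130^(3/2) - 4*130) = -(130*√130 - 520) = -(-520 + 130*√130) = 520 - 130*√130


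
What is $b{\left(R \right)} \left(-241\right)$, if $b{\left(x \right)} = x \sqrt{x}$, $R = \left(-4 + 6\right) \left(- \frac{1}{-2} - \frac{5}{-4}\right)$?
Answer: $- \frac{1687 \sqrt{14}}{4} \approx -1578.0$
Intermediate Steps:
$R = \frac{7}{2}$ ($R = 2 \left(\left(-1\right) \left(- \frac{1}{2}\right) - - \frac{5}{4}\right) = 2 \left(\frac{1}{2} + \frac{5}{4}\right) = 2 \cdot \frac{7}{4} = \frac{7}{2} \approx 3.5$)
$b{\left(x \right)} = x^{\frac{3}{2}}$
$b{\left(R \right)} \left(-241\right) = \left(\frac{7}{2}\right)^{\frac{3}{2}} \left(-241\right) = \frac{7 \sqrt{14}}{4} \left(-241\right) = - \frac{1687 \sqrt{14}}{4}$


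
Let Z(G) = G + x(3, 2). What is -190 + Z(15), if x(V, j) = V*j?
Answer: -169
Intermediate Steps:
Z(G) = 6 + G (Z(G) = G + 3*2 = G + 6 = 6 + G)
-190 + Z(15) = -190 + (6 + 15) = -190 + 21 = -169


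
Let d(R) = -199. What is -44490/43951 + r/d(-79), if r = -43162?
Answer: 1888159552/8746249 ≈ 215.88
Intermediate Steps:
-44490/43951 + r/d(-79) = -44490/43951 - 43162/(-199) = -44490*1/43951 - 43162*(-1/199) = -44490/43951 + 43162/199 = 1888159552/8746249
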